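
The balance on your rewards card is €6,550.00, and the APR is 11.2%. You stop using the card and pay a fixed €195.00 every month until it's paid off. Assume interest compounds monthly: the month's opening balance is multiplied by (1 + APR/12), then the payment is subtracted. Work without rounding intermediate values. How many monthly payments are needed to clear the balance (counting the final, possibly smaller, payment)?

41 payments

Monthly rate r = 11.2%/12 = 0.933333% = 0.00933333.
Recurrence: B ← B·(1+r) − €195.00.
Month 1: interest €61.13; balance after payment €6,416.13.
Month 2: interest €59.88; balance after payment €6,281.02.
Closed form: n = −ln(1 − rB₀/P)/ln(1+r) = −ln(0.6865)/ln(1.00933) ≈ 40.490, so the balance reaches zero during payment 41.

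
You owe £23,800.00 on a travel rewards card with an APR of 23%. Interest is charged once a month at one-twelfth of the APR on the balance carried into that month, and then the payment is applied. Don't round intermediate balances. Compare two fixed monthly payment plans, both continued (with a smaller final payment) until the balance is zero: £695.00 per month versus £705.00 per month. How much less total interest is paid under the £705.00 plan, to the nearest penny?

£430.47

Monthly rate r = 23%/12 = 1.91667% = 0.0191667.
At £695.00/mo: n = ⌈−ln(1 − rB₀/P)/ln(1+r)⌉ = 57 payments (last £183.18); total interest = total paid − £23,800.00 = £15,303.18.
At £705.00/mo: 55 payments (last £602.71); total interest £14,872.71.
Interest saved = £15,303.18 − £14,872.71 = £430.47.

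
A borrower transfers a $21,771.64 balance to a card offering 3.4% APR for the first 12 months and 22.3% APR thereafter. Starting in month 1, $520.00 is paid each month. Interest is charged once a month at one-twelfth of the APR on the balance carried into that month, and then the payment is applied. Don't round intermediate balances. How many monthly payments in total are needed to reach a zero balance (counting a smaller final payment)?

59 payments

Promo months 1–12 at r₀ = 3.4%/12 = 0.00283333; months 13+ at r₁ = 22.3%/12 = 0.0185833.
After month 12: iterate B ← B·(1+r₀) − $520.00 for 12 months → $16,185.36.
Then at r₁ with $520.00/mo: n₂ = −ln(1 − r₁·B/P)/ln(1+r₁) ≈ 46.91 → 47 more payments.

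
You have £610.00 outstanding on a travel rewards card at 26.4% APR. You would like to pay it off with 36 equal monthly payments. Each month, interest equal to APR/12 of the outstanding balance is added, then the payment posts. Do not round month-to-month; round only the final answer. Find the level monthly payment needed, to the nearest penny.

£24.71

Monthly rate r = 26.4%/12 = 2.2% = 0.022.
Level-payment amortization: P = B₀·r / (1 − (1+r)^(−n)) = 610.00·0.022 / (1 − 1.022^(−36)).
Denominator 1 − (1+r)^(−36) = 0.543156183.
P = 13.42 / 0.543156183 ≈ 24.71.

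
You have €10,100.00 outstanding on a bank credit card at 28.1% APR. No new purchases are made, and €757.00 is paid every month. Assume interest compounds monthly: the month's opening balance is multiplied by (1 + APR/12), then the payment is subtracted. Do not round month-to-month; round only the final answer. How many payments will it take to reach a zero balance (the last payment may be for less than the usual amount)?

17 months

Monthly rate r = 28.1%/12 = 2.34167% = 0.0234167.
Recurrence: B ← B·(1+r) − €757.00.
Month 1: interest €236.51; balance after payment €9,579.51.
Month 2: interest €224.32; balance after payment €9,046.83.
Closed form: n = −ln(1 − rB₀/P)/ln(1+r) = −ln(0.68757)/ln(1.02342) ≈ 16.183, so the balance reaches zero during payment 17.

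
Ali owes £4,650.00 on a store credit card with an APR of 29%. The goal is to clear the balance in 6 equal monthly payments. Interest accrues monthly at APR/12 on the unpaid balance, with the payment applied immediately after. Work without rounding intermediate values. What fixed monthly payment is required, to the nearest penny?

Monthly rate r = 29%/12 = 2.41667% = 0.0241667.
Level-payment amortization: P = B₀·r / (1 − (1+r)^(−n)) = 4650.00·0.0241667 / (1 − 1.02417^(−6)).
Denominator 1 − (1+r)^(−6) = 0.133484813.
P = 112.375 / 0.133484813 ≈ 841.86.

£841.86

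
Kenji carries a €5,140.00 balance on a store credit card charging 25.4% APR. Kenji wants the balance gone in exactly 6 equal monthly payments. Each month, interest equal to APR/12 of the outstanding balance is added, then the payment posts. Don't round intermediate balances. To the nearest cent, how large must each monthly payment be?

Monthly rate r = 25.4%/12 = 2.11667% = 0.0211667.
Level-payment amortization: P = B₀·r / (1 − (1+r)^(−n)) = 5140.00·0.0211667 / (1 − 1.02117^(−6)).
Denominator 1 − (1+r)^(−6) = 0.118098218.
P = 108.797 / 0.118098218 ≈ 921.24.

€921.24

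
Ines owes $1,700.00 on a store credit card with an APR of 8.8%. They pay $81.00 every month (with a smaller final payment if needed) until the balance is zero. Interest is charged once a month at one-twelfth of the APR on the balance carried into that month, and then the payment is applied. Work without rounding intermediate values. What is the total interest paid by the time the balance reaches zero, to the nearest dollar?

Monthly rate r = 8.8%/12 = 0.733333% = 0.00733333.
Payoff takes n = ⌈−ln(1 − rB₀/P)/ln(1+r)⌉ = ⌈22.874⌉ = 23 payments; the last is $70.81.
Total paid = 22·$81.00 + $70.81 = $1,852.81.
Total interest = total paid − principal = $1,852.81 − $1,700.00 = $152.81.

$153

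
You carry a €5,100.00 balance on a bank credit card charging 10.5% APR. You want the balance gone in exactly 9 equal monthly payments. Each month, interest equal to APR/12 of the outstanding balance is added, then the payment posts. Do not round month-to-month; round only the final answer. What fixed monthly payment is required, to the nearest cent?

€591.75

Monthly rate r = 10.5%/12 = 0.875% = 0.00875.
Level-payment amortization: P = B₀·r / (1 − (1+r)^(−n)) = 5100.00·0.00875 / (1 − 1.00875^(−9)).
Denominator 1 − (1+r)^(−9) = 0.0754123877.
P = 44.625 / 0.0754123877 ≈ 591.75.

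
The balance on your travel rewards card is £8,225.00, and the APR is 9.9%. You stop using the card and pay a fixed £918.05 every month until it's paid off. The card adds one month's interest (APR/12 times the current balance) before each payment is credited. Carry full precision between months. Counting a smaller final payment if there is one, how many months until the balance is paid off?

10 payments

Monthly rate r = 9.9%/12 = 0.825% = 0.00825.
Recurrence: B ← B·(1+r) − £918.05.
Month 1: interest £67.86; balance after payment £7,374.81.
Month 2: interest £60.84; balance after payment £6,517.60.
Closed form: n = −ln(1 − rB₀/P)/ln(1+r) = −ln(0.92609)/ln(1.00825) ≈ 9.346, so the balance reaches zero during payment 10.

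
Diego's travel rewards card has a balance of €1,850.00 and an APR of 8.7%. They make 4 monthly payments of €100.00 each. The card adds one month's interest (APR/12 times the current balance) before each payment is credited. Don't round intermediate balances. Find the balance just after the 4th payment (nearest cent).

€1,499.87

Monthly rate r = 8.7%/12 = 0.725% = 0.00725.
Each month: B ← B·(1+r) − €100.00.
Month 1: interest €13.41; balance after payment €1,763.41.
Month 2: interest €12.78; balance after payment €1,676.20.
Month 3: interest €12.15; balance after payment €1,588.35.
Month 4: interest €11.52; balance after payment €1,499.87.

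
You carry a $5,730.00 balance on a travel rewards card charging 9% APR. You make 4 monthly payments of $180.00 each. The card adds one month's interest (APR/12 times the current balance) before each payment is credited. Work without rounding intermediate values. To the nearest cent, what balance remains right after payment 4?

Monthly rate r = 9%/12 = 0.75% = 0.0075.
Each month: B ← B·(1+r) − $180.00.
Month 1: interest $42.98; balance after payment $5,592.98.
Month 2: interest $41.95; balance after payment $5,454.92.
Month 3: interest $40.91; balance after payment $5,315.83.
Month 4: interest $39.87; balance after payment $5,175.70.

$5,175.70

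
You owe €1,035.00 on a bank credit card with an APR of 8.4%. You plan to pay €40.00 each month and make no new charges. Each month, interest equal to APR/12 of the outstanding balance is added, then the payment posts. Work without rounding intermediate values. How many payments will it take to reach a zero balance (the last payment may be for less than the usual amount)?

Monthly rate r = 8.4%/12 = 0.7% = 0.007.
Recurrence: B ← B·(1+r) − €40.00.
Month 1: interest €7.25; balance after payment €1,002.24.
Month 2: interest €7.02; balance after payment €969.26.
Closed form: n = −ln(1 − rB₀/P)/ln(1+r) = −ln(0.81888)/ln(1.007) ≈ 28.646, so the balance reaches zero during payment 29.

29 months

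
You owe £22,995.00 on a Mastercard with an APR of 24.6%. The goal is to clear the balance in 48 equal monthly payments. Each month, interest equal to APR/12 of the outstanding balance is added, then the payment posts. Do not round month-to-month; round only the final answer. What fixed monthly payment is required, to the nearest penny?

Monthly rate r = 24.6%/12 = 2.05% = 0.0205.
Level-payment amortization: P = B₀·r / (1 − (1+r)^(−n)) = 22995.00·0.0205 / (1 − 1.0205^(−48)).
Denominator 1 − (1+r)^(−48) = 0.622449052.
P = 471.398 / 0.622449052 ≈ 757.33.

£757.33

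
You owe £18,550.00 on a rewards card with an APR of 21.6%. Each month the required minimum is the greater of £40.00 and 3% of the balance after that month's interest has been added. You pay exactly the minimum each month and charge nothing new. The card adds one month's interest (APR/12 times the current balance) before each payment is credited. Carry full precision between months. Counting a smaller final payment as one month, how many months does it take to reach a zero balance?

Monthly rate r = 21.6%/12 = 1.8% = 0.018.
While 3% of the post-interest balance exceeds £40.00, each month B ← (B·(1+r))·(1 − 0.03), i.e. B shrinks by the factor (1+r)·0.97 = 0.98746.
This holds for months 1–211. Entering month 212 the balance is £1,294.08; 3% of the post-interest balance is now below £40.00, so the flat £40.00 minimum applies from here.
From month 212 a fixed £40.00 at rate r clears £1,294.08 in 49 more payments. Total: 211 + 49 = 260 months.

260 months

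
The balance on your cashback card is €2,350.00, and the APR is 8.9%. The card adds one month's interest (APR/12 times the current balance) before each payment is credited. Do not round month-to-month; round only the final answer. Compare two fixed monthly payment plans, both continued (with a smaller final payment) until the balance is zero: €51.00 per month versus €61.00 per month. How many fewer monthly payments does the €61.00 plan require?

Monthly rate r = 8.9%/12 = 0.741667% = 0.00741667.
At €51.00/mo: n = ⌈−ln(1 − rB₀/P)/ln(1+r)⌉ = 57 payments (last €30.19); total interest = total paid − €2,350.00 = €536.19.
At €61.00/mo: 46 payments (last €32.81); total interest €427.81.
Payments saved = 57 − 46 = 11.

11 fewer payments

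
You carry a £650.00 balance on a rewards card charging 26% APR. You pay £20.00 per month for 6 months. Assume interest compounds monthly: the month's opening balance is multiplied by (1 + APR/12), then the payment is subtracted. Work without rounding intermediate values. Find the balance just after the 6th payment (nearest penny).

£612.52

Monthly rate r = 26%/12 = 2.16667% = 0.0216667.
Each month: B ← B·(1+r) − £20.00.
Month 1: interest £14.08; balance after payment £644.08.
Month 2: interest £13.96; balance after payment £638.04.
Month 3: interest £13.82; balance after payment £631.86.
Month 4: interest £13.69; balance after payment £625.55.
Month 5: interest £13.55; balance after payment £619.11.
Month 6: interest £13.41; balance after payment £612.52.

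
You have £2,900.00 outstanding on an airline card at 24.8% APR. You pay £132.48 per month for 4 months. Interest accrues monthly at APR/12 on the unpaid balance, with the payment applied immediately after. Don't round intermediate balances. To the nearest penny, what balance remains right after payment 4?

£2,600.69

Monthly rate r = 24.8%/12 = 2.06667% = 0.0206667.
Each month: B ← B·(1+r) − £132.48.
Month 1: interest £59.93; balance after payment £2,827.45.
Month 2: interest £58.43; balance after payment £2,753.41.
Month 3: interest £56.90; balance after payment £2,677.83.
Month 4: interest £55.34; balance after payment £2,600.69.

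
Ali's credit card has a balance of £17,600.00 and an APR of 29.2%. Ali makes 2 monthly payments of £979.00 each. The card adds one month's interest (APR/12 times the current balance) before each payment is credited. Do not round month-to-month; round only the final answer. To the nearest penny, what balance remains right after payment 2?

Monthly rate r = 29.2%/12 = 2.43333% = 0.0243333.
Each month: B ← B·(1+r) − £979.00.
Month 1: interest £428.27; balance after payment £17,049.27.
Month 2: interest £414.87; balance after payment £16,485.13.

£16,485.13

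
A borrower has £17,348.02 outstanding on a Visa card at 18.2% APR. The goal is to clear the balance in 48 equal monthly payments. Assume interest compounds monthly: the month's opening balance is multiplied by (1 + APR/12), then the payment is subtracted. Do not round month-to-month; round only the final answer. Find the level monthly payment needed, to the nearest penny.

£511.41

Monthly rate r = 18.2%/12 = 1.51667% = 0.0151667.
Level-payment amortization: P = B₀·r / (1 − (1+r)^(−n)) = 17348.02·0.0151667 / (1 − 1.01517^(−48)).
Denominator 1 − (1+r)^(−48) = 0.514479868.
P = 263.112 / 0.514479868 ≈ 511.41.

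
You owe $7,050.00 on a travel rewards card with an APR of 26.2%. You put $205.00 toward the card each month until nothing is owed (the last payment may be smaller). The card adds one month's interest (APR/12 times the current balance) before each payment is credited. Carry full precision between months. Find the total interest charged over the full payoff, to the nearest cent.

Monthly rate r = 26.2%/12 = 2.18333% = 0.0218333.
Payoff takes n = ⌈−ln(1 − rB₀/P)/ln(1+r)⌉ = ⌈64.343⌉ = 65 payments; the last is $70.90.
Total paid = 64·$205.00 + $70.90 = $13,190.90.
Total interest = total paid − principal = $13,190.90 − $7,050.00 = $6,140.90.

$6,140.90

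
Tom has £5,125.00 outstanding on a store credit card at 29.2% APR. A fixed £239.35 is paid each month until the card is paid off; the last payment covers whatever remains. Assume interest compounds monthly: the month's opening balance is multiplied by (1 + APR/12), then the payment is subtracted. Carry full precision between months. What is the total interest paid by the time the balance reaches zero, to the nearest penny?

Monthly rate r = 29.2%/12 = 2.43333% = 0.0243333.
Payoff takes n = ⌈−ln(1 − rB₀/P)/ln(1+r)⌉ = ⌈30.618⌉ = 31 payments; the last is £148.58.
Total paid = 30·£239.35 + £148.58 = £7,329.08.
Total interest = total paid − principal = £7,329.08 − £5,125.00 = £2,204.08.

£2,204.08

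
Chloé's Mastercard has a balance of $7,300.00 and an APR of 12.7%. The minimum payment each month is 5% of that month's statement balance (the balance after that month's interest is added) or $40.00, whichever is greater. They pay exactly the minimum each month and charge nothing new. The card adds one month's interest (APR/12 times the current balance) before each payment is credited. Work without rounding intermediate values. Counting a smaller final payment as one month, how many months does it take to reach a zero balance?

77 months

Monthly rate r = 12.7%/12 = 1.05833% = 0.0105833.
While 5% of the post-interest balance exceeds $40.00, each month B ← (B·(1+r))·(1 − 0.05), i.e. B shrinks by the factor (1+r)·0.95 = 0.96005.
This holds for months 1–55. Entering month 56 the balance is $775.51; 5% of the post-interest balance is now below $40.00, so the flat $40.00 minimum applies from here.
From month 56 a fixed $40.00 at rate r clears $775.51 in 22 more payments. Total: 55 + 22 = 77 months.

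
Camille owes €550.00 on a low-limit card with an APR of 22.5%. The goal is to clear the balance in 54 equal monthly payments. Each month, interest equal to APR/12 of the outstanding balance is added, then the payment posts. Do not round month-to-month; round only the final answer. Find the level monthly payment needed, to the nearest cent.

Monthly rate r = 22.5%/12 = 1.875% = 0.01875.
Level-payment amortization: P = B₀·r / (1 − (1+r)^(−n)) = 550.00·0.01875 / (1 − 1.01875^(−54)).
Denominator 1 − (1+r)^(−54) = 0.633268322.
P = 10.3125 / 0.633268322 ≈ 16.28.

€16.28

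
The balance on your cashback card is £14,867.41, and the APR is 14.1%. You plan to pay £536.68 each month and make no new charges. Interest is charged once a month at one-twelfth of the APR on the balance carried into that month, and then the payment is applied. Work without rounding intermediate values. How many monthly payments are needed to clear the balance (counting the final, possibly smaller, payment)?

34 months

Monthly rate r = 14.1%/12 = 1.175% = 0.01175.
Recurrence: B ← B·(1+r) − £536.68.
Month 1: interest £174.69; balance after payment £14,505.42.
Month 2: interest £170.44; balance after payment £14,139.18.
Closed form: n = −ln(1 − rB₀/P)/ln(1+r) = −ln(0.67449)/ln(1.01175) ≈ 33.711, so the balance reaches zero during payment 34.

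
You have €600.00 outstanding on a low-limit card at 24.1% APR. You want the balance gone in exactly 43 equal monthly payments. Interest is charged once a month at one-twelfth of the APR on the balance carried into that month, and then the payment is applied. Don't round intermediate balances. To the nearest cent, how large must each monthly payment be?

Monthly rate r = 24.1%/12 = 2.00833% = 0.0200833.
Level-payment amortization: P = B₀·r / (1 − (1+r)^(−n)) = 600.00·0.0200833 / (1 − 1.02008^(−43)).
Denominator 1 − (1+r)^(−43) = 0.574727825.
P = 12.05 / 0.574727825 ≈ 20.97.

€20.97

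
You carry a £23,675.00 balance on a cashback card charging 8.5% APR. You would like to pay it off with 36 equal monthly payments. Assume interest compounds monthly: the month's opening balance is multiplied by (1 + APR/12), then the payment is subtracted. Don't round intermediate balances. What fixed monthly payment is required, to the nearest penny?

Monthly rate r = 8.5%/12 = 0.708333% = 0.00708333.
Level-payment amortization: P = B₀·r / (1 − (1+r)^(−n)) = 23675.00·0.00708333 / (1 − 1.00708^(−36)).
Denominator 1 − (1+r)^(−36) = 0.22438663.
P = 167.698 / 0.22438663 ≈ 747.36.

£747.36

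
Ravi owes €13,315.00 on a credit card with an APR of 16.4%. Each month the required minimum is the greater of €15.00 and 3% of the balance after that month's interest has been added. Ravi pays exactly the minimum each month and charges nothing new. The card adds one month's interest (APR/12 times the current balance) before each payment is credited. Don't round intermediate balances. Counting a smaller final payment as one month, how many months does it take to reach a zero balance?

Monthly rate r = 16.4%/12 = 1.36667% = 0.0136667.
While 3% of the post-interest balance exceeds €15.00, each month B ← (B·(1+r))·(1 − 0.03), i.e. B shrinks by the factor (1+r)·0.97 = 0.98326.
This holds for months 1–196. Entering month 197 the balance is €486.47; 3% of the post-interest balance is now below €15.00, so the flat €15.00 minimum applies from here.
From month 197 a fixed €15.00 at rate r clears €486.47 in 44 more payments. Total: 196 + 44 = 240 months.

240 months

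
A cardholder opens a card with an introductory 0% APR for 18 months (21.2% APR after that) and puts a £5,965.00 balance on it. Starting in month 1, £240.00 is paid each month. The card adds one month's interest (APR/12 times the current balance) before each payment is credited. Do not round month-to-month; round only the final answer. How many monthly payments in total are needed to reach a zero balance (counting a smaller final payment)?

26 payments

Promo months 1–18 at r₀ = 0%/12 = 0; months 19+ at r₁ = 21.2%/12 = 0.0176667.
After month 18 (no interest yet): B = £5,965.00 − 18·£240.00 = £1,645.00.
Then at r₁ with £240.00/mo: n₂ = −ln(1 − r₁·B/P)/ln(1+r₁) ≈ 7.37 → 8 more payments.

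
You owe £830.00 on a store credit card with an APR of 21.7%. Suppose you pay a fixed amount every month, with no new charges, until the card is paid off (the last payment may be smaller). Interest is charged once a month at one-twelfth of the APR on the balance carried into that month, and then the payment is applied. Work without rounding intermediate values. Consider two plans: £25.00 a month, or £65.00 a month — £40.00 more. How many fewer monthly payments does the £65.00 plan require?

37 fewer payments

Monthly rate r = 21.7%/12 = 1.80833% = 0.0180833.
At £25.00/mo: n = ⌈−ln(1 − rB₀/P)/ln(1+r)⌉ = 52 payments (last £4.49); total interest = total paid − £830.00 = £449.49.
At £65.00/mo: 15 payments (last £42.36); total interest £122.36.
Payments saved = 52 − 15 = 37.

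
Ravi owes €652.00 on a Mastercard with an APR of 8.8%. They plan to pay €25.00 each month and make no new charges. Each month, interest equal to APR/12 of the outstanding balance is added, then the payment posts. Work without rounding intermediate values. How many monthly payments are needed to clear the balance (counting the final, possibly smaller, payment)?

Monthly rate r = 8.8%/12 = 0.733333% = 0.00733333.
Recurrence: B ← B·(1+r) − €25.00.
Month 1: interest €4.78; balance after payment €631.78.
Month 2: interest €4.63; balance after payment €611.41.
Closed form: n = −ln(1 − rB₀/P)/ln(1+r) = −ln(0.80875)/ln(1.00733) ≈ 29.052, so the balance reaches zero during payment 30.

30 months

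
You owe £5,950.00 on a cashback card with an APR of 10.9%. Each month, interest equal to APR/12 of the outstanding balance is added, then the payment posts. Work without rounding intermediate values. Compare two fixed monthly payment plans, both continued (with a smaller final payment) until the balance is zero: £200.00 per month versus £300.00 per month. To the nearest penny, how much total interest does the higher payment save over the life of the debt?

£377.61

Monthly rate r = 10.9%/12 = 0.908333% = 0.00908333.
At £200.00/mo: n = ⌈−ln(1 − rB₀/P)/ln(1+r)⌉ = 35 payments (last £167.90); total interest = total paid − £5,950.00 = £1,017.90.
At £300.00/mo: 22 payments (last £290.29); total interest £640.29.
Interest saved = £1,017.90 − £640.29 = £377.61.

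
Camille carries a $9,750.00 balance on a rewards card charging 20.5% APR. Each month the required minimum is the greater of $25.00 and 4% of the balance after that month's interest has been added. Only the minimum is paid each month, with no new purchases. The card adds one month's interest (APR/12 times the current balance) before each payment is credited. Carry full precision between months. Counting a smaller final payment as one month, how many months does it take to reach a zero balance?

148 months

Monthly rate r = 20.5%/12 = 1.70833% = 0.0170833.
While 4% of the post-interest balance exceeds $25.00, each month B ← (B·(1+r))·(1 − 0.04), i.e. B shrinks by the factor (1+r)·0.96 = 0.9764.
This holds for months 1–116. Entering month 117 the balance is $610.70; 4% of the post-interest balance is now below $25.00, so the flat $25.00 minimum applies from here.
From month 117 a fixed $25.00 at rate r clears $610.70 in 32 more payments. Total: 116 + 32 = 148 months.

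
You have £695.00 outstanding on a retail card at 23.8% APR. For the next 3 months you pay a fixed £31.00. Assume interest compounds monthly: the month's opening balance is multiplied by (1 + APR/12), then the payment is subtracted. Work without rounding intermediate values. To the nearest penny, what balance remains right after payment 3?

Monthly rate r = 23.8%/12 = 1.98333% = 0.0198333.
Each month: B ← B·(1+r) − £31.00.
Month 1: interest £13.78; balance after payment £677.78.
Month 2: interest £13.44; balance after payment £660.23.
Month 3: interest £13.09; balance after payment £642.32.

£642.32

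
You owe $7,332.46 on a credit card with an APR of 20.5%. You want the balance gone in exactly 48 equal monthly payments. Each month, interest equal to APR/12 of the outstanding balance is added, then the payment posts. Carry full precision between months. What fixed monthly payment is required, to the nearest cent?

$225.09

Monthly rate r = 20.5%/12 = 1.70833% = 0.0170833.
Level-payment amortization: P = B₀·r / (1 − (1+r)^(−n)) = 7332.46·0.0170833 / (1 − 1.01708^(−48)).
Denominator 1 − (1+r)^(−48) = 0.556507592.
P = 125.263 / 0.556507592 ≈ 225.09.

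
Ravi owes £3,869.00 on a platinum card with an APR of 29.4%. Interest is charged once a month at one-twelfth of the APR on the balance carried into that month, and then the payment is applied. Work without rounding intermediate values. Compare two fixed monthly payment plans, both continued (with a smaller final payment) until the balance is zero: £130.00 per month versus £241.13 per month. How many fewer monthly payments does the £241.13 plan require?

Monthly rate r = 29.4%/12 = 2.45% = 0.0245.
At £130.00/mo: n = ⌈−ln(1 − rB₀/P)/ln(1+r)⌉ = 54 payments (last £125.57); total interest = total paid − £3,869.00 = £3,146.57.
At £241.13/mo: 21 payments (last £153.23); total interest £1,106.83.
Payments saved = 54 − 21 = 33.

33 fewer payments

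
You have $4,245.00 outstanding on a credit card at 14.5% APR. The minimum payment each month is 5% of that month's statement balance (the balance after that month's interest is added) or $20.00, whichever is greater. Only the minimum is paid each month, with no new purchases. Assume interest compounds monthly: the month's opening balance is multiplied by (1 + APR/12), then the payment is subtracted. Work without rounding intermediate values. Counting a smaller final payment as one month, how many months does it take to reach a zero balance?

Monthly rate r = 14.5%/12 = 1.20833% = 0.0120833.
While 5% of the post-interest balance exceeds $20.00, each month B ← (B·(1+r))·(1 − 0.05), i.e. B shrinks by the factor (1+r)·0.95 = 0.96148.
This holds for months 1–61. Entering month 62 the balance is $386.55; 5% of the post-interest balance is now below $20.00, so the flat $20.00 minimum applies from here.
From month 62 a fixed $20.00 at rate r clears $386.55 in 23 more payments. Total: 61 + 23 = 84 months.

84 months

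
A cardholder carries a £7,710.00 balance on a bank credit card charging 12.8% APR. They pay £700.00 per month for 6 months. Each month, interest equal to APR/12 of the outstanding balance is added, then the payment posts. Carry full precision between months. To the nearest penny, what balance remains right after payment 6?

Monthly rate r = 12.8%/12 = 1.06667% = 0.0106667.
Each month: B ← B·(1+r) − £700.00.
Month 1: interest £82.24; balance after payment £7,092.24.
Month 2: interest £75.65; balance after payment £6,467.89.
Month 3: interest £68.99; balance after payment £5,836.88.
Month 4: interest £62.26; balance after payment £5,199.14.
Month 5: interest £55.46; balance after payment £4,554.60.
Month 6: interest £48.58; balance after payment £3,903.18.

£3,903.18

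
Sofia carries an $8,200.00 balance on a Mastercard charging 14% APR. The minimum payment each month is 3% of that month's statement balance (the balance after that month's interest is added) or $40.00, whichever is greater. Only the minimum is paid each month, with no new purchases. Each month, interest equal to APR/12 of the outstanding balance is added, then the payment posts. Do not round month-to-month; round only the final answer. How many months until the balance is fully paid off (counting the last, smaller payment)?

139 months

Monthly rate r = 14%/12 = 1.16667% = 0.0116667.
While 3% of the post-interest balance exceeds $40.00, each month B ← (B·(1+r))·(1 − 0.03), i.e. B shrinks by the factor (1+r)·0.97 = 0.98132.
This holds for months 1–97. Entering month 98 the balance is $1,316.15; 3% of the post-interest balance is now below $40.00, so the flat $40.00 minimum applies from here.
From month 98 a fixed $40.00 at rate r clears $1,316.15 in 42 more payments. Total: 97 + 42 = 139 months.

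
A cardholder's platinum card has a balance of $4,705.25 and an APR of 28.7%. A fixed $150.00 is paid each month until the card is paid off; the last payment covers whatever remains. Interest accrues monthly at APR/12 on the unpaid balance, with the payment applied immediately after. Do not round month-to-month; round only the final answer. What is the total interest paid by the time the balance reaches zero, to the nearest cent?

Monthly rate r = 28.7%/12 = 2.39167% = 0.0239167.
Payoff takes n = ⌈−ln(1 − rB₀/P)/ln(1+r)⌉ = ⌈58.692⌉ = 59 payments; the last is $104.21.
Total paid = 58·$150.00 + $104.21 = $8,804.21.
Total interest = total paid − principal = $8,804.21 − $4,705.25 = $4,098.96.

$4,098.96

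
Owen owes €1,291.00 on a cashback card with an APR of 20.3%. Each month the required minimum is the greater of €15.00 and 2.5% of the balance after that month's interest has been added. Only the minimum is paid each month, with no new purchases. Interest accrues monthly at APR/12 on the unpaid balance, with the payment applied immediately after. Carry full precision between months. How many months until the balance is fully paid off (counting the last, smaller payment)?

157 months

Monthly rate r = 20.3%/12 = 1.69167% = 0.0169167.
While 2.5% of the post-interest balance exceeds €15.00, each month B ← (B·(1+r))·(1 − 0.025), i.e. B shrinks by the factor (1+r)·0.975 = 0.99149.
This holds for months 1–92. Entering month 93 the balance is €588.31; 2.5% of the post-interest balance is now below €15.00, so the flat €15.00 minimum applies from here.
From month 93 a fixed €15.00 at rate r clears €588.31 in 65 more payments. Total: 92 + 65 = 157 months.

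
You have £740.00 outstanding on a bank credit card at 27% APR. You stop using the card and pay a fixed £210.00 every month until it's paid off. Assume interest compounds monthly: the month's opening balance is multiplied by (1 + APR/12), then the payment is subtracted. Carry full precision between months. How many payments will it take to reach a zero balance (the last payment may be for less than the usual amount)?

4 payments

Monthly rate r = 27%/12 = 2.25% = 0.0225.
Recurrence: B ← B·(1+r) − £210.00.
Month 1: interest £16.65; balance after payment £546.65.
Month 2: interest £12.30; balance after payment £348.95.
Month 3: interest £7.85; balance after payment £146.80.
Month 4: interest £3.30; balance after payment £0.00.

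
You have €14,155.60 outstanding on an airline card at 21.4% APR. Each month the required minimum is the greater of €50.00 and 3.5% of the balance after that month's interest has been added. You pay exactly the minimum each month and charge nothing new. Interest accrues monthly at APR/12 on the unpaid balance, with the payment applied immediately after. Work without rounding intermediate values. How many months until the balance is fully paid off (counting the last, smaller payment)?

169 months

Monthly rate r = 21.4%/12 = 1.78333% = 0.0178333.
While 3.5% of the post-interest balance exceeds €50.00, each month B ← (B·(1+r))·(1 − 0.035), i.e. B shrinks by the factor (1+r)·0.965 = 0.98221.
This holds for months 1–129. Entering month 130 the balance is €1,397.15; 3.5% of the post-interest balance is now below €50.00, so the flat €50.00 minimum applies from here.
From month 130 a fixed €50.00 at rate r clears €1,397.15 in 40 more payments. Total: 129 + 40 = 169 months.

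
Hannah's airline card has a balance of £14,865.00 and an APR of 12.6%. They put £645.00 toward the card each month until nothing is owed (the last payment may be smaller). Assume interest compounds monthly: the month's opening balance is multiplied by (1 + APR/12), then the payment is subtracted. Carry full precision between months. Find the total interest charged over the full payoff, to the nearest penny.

Monthly rate r = 12.6%/12 = 1.05% = 0.0105.
Payoff takes n = ⌈−ln(1 − rB₀/P)/ln(1+r)⌉ = ⌈26.525⌉ = 27 payments; the last is £339.22.
Total paid = 26·£645.00 + £339.22 = £17,109.22.
Total interest = total paid − principal = £17,109.22 − £14,865.00 = £2,244.22.

£2,244.22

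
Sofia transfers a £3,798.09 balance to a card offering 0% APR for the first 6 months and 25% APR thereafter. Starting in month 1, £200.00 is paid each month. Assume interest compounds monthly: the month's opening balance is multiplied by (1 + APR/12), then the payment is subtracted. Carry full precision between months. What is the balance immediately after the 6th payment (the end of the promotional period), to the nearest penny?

£2,598.09

Promo months 1–6 at r₀ = 0%/12 = 0; months 7+ at r₁ = 25%/12 = 0.0208333.
After month 6 (no interest yet): B = £3,798.09 − 6·£200.00 = £2,598.09.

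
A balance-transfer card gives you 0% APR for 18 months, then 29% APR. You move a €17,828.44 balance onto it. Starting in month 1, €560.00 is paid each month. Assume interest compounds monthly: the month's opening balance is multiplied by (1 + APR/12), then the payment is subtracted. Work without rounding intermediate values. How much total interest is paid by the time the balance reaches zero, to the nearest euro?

€1,797

Promo months 1–18 at r₀ = 0%/12 = 0; months 19+ at r₁ = 29%/12 = 0.0241667.
After month 18 (no interest yet): B = €17,828.44 − 18·€560.00 = €7,748.44.
Then at r₁ with €560.00/mo: n₂ = −ln(1 − r₁·B/P)/ln(1+r₁) ≈ 17.05 → 18 more payments.
Total paid = 35·€560.00 + €25.90 = €19,625.90; interest = €19,625.90 − €17,828.44 = €1,797.46.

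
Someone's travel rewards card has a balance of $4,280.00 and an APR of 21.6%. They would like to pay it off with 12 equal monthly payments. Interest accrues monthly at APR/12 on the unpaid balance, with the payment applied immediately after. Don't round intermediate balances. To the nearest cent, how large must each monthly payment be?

Monthly rate r = 21.6%/12 = 1.8% = 0.018.
Level-payment amortization: P = B₀·r / (1 − (1+r)^(−n)) = 4280.00·0.018 / (1 − 1.018^(−12)).
Denominator 1 − (1+r)^(−12) = 0.192715407.
P = 77.04 / 0.192715407 ≈ 399.76.

$399.76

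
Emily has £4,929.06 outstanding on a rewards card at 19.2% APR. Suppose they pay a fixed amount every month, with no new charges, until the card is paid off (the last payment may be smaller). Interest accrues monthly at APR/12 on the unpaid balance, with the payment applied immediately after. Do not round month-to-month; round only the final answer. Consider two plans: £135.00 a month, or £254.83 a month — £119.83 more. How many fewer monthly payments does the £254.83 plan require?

Monthly rate r = 19.2%/12 = 1.6% = 0.016.
At £135.00/mo: n = ⌈−ln(1 − rB₀/P)/ln(1+r)⌉ = 56 payments (last £38.32); total interest = total paid − £4,929.06 = £2,534.26.
At £254.83/mo: 24 payments (last £84.32); total interest £1,016.35.
Payments saved = 56 − 24 = 32.

32 fewer payments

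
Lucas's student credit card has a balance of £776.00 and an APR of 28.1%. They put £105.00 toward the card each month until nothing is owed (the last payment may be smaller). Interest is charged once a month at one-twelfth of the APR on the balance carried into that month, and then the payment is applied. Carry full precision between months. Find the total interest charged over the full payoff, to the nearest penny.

£86.20

Monthly rate r = 28.1%/12 = 2.34167% = 0.0234167.
Payoff takes n = ⌈−ln(1 − rB₀/P)/ln(1+r)⌉ = ⌈8.210⌉ = 9 payments; the last is £22.20.
Total paid = 8·£105.00 + £22.20 = £862.20.
Total interest = total paid − principal = £862.20 − £776.00 = £86.20.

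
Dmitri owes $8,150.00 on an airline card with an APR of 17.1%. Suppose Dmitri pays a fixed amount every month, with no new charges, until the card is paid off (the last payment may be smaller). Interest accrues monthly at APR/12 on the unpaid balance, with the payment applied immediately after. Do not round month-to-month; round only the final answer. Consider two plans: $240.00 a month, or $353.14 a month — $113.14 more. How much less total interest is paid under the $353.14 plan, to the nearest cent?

$1,266.56

Monthly rate r = 17.1%/12 = 1.425% = 0.01425.
At $240.00/mo: n = ⌈−ln(1 − rB₀/P)/ln(1+r)⌉ = 47 payments (last $180.00); total interest = total paid − $8,150.00 = $3,070.00.
At $353.14/mo: 29 payments (last $65.52); total interest $1,803.44.
Interest saved = $3,070.00 − $1,803.44 = $1,266.56.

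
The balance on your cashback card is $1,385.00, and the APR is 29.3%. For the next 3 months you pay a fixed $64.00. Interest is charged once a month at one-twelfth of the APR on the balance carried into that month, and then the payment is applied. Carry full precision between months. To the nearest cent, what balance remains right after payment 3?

Monthly rate r = 29.3%/12 = 2.44167% = 0.0244167.
Each month: B ← B·(1+r) − $64.00.
Month 1: interest $33.82; balance after payment $1,354.82.
Month 2: interest $33.08; balance after payment $1,323.90.
Month 3: interest $32.33; balance after payment $1,292.22.

$1,292.22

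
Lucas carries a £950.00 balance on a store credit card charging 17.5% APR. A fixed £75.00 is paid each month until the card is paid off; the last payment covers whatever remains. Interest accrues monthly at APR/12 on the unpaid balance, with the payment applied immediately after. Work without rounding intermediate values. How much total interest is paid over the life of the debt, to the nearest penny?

Monthly rate r = 17.5%/12 = 1.45833% = 0.0145833.
Payoff takes n = ⌈−ln(1 − rB₀/P)/ln(1+r)⌉ = ⌈14.106⌉ = 15 payments; the last is £8.00.
Total paid = 14·£75.00 + £8.00 = £1,058.00.
Total interest = total paid − principal = £1,058.00 − £950.00 = £108.00.

£108.00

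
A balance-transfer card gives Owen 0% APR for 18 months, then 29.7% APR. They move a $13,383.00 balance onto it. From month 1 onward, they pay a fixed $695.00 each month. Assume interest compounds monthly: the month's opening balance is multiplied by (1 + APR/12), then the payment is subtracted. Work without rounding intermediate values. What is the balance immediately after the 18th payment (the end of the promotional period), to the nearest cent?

Promo months 1–18 at r₀ = 0%/12 = 0; months 19+ at r₁ = 29.7%/12 = 0.02475.
After month 18 (no interest yet): B = $13,383.00 − 18·$695.00 = $873.00.

$873.00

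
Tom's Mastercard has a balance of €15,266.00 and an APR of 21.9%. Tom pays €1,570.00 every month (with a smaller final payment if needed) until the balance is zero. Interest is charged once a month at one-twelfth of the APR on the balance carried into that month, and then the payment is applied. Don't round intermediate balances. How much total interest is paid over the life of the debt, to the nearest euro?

€1,695

Monthly rate r = 21.9%/12 = 1.825% = 0.01825.
Payoff takes n = ⌈−ln(1 − rB₀/P)/ln(1+r)⌉ = ⌈10.802⌉ = 11 payments; the last is €1,260.78.
Total paid = 10·€1,570.00 + €1,260.78 = €16,960.78.
Total interest = total paid − principal = €16,960.78 − €15,266.00 = €1,694.78.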